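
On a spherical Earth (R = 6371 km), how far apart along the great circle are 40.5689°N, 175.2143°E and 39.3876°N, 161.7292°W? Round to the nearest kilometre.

Δλ = -161.7292 − 175.2143 = -336.9435°; wrapped into (−180°, 180°]: 23.0565°.
Δφ = 39.3876 − 40.5689 = -1.1813°.
a = sin²(Δφ/2) + cos φ₁ · cos φ₂ · sin²(Δλ/2) = 0.023555.
c = 2·atan2(√a, √(1−a)) = 0.30817 rad → d = 6371·c ≈ 1963.35 km.

1963 km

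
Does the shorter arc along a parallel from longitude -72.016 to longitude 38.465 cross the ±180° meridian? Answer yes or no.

Signed shortest Δλ = ((38.465 − -72.016 + 180) mod 360) − 180 = 110.481°.
Going east by 110.481° from -72.016° reaches +38.465° without touching 180°.

No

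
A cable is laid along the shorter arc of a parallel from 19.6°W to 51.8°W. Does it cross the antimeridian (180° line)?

Signed shortest Δλ = ((-51.8 − -19.6 + 180) mod 360) − 180 = -32.2°.
Going west by 32.2° from -19.6° reaches -51.8° without touching 180°.

No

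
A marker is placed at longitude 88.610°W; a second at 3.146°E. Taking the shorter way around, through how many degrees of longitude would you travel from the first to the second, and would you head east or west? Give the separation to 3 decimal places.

Raw difference: 3.146 − -88.610 = 91.756°.
Normalise into (−180°, 180°]: 91.756° stays 91.756°.
Positive ⇒ the second point lies to the east; separation 91.756°.

91.756° east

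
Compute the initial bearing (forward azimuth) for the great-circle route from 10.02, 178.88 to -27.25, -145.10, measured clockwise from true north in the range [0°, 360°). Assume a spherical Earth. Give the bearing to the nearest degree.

138°

Δλ = -145.10 − 178.88 = -323.98°; wrapped into (−180°, 180°]: 36.02°.
θ = atan2( sin Δλ · cos φ₂ , cos φ₁ · sin φ₂ − sin φ₁ · cos φ₂ · cos Δλ )
  = atan2(0.52280, -0.57600) = 137.772° → normalised to [0°, 360°): 137.772°.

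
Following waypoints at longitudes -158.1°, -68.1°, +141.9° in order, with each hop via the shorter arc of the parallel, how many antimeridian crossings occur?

1

Leg 1: -158.1° → -68.1°, shortest Δλ = 90.0° (east) — does not cross 180°.
Leg 2: -68.1° → +141.9°, shortest Δλ = -150.0° (west) — crosses 180°.
Total crossings: 1.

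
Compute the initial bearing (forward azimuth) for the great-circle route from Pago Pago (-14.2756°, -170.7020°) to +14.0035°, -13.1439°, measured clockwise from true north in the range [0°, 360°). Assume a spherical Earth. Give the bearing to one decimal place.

Δλ = -13.1439 − -170.7020 = 157.5581°.
θ = atan2( sin Δλ · cos φ₂ , cos φ₁ · sin φ₂ − sin φ₁ · cos φ₂ · cos Δλ )
  = atan2(0.37040, 0.01337) = 87.933° → normalised to [0°, 360°): 87.933°.

87.9°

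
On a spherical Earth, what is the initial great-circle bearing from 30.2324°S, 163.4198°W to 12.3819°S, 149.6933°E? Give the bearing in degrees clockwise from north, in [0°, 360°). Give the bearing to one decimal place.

281.9°

Δλ = 149.6933 − -163.4198 = 313.1131°; wrapped into (−180°, 180°]: -46.8869°.
θ = atan2( sin Δλ · cos φ₂ , cos φ₁ · sin φ₂ − sin φ₁ · cos φ₂ · cos Δλ )
  = atan2(-0.71303, 0.15085) = -78.054° → normalised to [0°, 360°): 281.946°.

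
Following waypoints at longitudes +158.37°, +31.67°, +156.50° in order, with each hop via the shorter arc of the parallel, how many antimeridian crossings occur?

0

Leg 1: +158.37° → +31.67°, shortest Δλ = -126.7° (west) — does not cross 180°.
Leg 2: +31.67° → +156.50°, shortest Δλ = 124.83° (east) — does not cross 180°.
Total crossings: 0.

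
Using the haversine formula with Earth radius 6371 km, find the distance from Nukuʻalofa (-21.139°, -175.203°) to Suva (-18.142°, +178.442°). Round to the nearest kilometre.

Δλ = 178.442 − -175.203 = 353.645°; wrapped into (−180°, 180°]: -6.355°.
Δφ = -18.142 − -21.139 = 2.997°.
a = sin²(Δφ/2) + cos φ₁ · cos φ₂ · sin²(Δλ/2) = 0.003407.
c = 2·atan2(√a, √(1−a)) = 0.11681 rad → d = 6371·c ≈ 744.18 km.

744 km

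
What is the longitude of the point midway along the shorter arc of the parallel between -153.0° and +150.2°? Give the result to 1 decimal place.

Signed shortest Δλ from -153.0° to +150.2° is -56.8°.
Midpoint longitude = -153.0° + (-56.8°)/2 = -153.0° − 28.4° = -181.4°.
Normalise into (−180°, 180°]: +178.6°.
(The naïve average (-153.0 + +150.2)/2 = -1.4° is on the wrong side of the globe.)

+178.6°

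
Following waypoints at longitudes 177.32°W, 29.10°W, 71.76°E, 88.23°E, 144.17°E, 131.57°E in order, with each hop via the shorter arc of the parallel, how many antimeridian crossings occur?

0

Leg 1: -177.32° → -29.10°, shortest Δλ = 148.22° (east) — does not cross 180°.
Leg 2: -29.10° → +71.76°, shortest Δλ = 100.86° (east) — does not cross 180°.
Leg 3: +71.76° → +88.23°, shortest Δλ = 16.47° (east) — does not cross 180°.
Leg 4: +88.23° → +144.17°, shortest Δλ = 55.94° (east) — does not cross 180°.
Leg 5: +144.17° → +131.57°, shortest Δλ = -12.6° (west) — does not cross 180°.
Total crossings: 0.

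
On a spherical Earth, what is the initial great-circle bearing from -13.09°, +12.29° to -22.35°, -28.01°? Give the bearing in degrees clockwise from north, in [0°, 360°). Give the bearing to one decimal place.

Δλ = -28.01 − 12.29 = -40.30°.
θ = atan2( sin Δλ · cos φ₂ , cos φ₁ · sin φ₂ − sin φ₁ · cos φ₂ · cos Δλ )
  = atan2(-0.59820, -0.21063) = -109.397° → normalised to [0°, 360°): 250.603°.

250.6°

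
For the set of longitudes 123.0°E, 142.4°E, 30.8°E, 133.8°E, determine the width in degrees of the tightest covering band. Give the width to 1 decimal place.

111.6°

Sort the longitudes: +30.8°, +123.0°, +133.8°, +142.4°.
Eastward gaps between consecutive values (wrapping around): 92.2°, 10.8°, 8.6°, 248.4°.
Largest gap = 248.4° ⇒ minimal covering band is its complement: 360° − 248.4° = 111.6°.
Band runs from +30.8° eastward to +142.4°.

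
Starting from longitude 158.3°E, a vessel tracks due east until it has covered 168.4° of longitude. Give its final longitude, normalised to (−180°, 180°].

Start at +158.3°; shift +168.4° → +326.7°.
+326.7° lies outside (−180°, 180°]; subtract 360° → -33.3°.

33.3°W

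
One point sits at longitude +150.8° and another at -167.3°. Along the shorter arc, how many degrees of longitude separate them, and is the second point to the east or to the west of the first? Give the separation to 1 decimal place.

Raw difference: -167.3 − 150.8 = -318.1°.
Normalise into (−180°, 180°]: -318.1° + 360° = 41.9°.
Positive ⇒ the second point lies to the east; separation 41.9°.

41.9° east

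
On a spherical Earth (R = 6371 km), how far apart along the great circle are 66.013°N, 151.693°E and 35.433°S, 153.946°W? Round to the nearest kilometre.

Δλ = -153.946 − 151.693 = -305.639°; wrapped into (−180°, 180°]: 54.361°.
Δφ = -35.433 − 66.013 = -101.446°.
a = sin²(Δφ/2) + cos φ₁ · cos φ₂ · sin²(Δλ/2) = 0.668339.
c = 2·atan2(√a, √(1−a)) = 1.91418 rad → d = 6371·c ≈ 12195.26 km.

12195 km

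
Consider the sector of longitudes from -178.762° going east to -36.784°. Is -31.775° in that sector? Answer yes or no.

Band width going east from -178.762° to -36.784°: ((-36.784 − -178.762) mod 360) = 141.978°.
Offset of -31.775° east of the west edge: ((-31.775 − -178.762) mod 360) = 146.987°.
146.987° > 141.978° ⇒ outside.

No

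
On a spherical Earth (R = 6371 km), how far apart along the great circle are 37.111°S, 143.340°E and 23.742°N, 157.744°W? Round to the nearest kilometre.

Δλ = -157.744 − 143.340 = -301.084°; wrapped into (−180°, 180°]: 58.916°.
Δφ = 23.742 − -37.111 = 60.853°.
a = sin²(Δφ/2) + cos φ₁ · cos φ₂ · sin²(Δλ/2) = 0.433021.
c = 2·atan2(√a, √(1−a)) = 1.43643 rad → d = 6371·c ≈ 9151.52 km.

9152 km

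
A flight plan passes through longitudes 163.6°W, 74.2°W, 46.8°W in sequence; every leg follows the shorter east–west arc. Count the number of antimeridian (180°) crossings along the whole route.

Leg 1: -163.6° → -74.2°, shortest Δλ = 89.4° (east) — does not cross 180°.
Leg 2: -74.2° → -46.8°, shortest Δλ = 27.4° (east) — does not cross 180°.
Total crossings: 0.

0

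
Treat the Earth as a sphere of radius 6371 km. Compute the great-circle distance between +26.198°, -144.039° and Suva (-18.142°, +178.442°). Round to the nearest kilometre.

6382 km

Δλ = 178.442 − -144.039 = 322.481°; wrapped into (−180°, 180°]: -37.519°.
Δφ = -18.142 − 26.198 = -44.340°.
a = sin²(Δφ/2) + cos φ₁ · cos φ₂ · sin²(Δλ/2) = 0.230584.
c = 2·atan2(√a, √(1−a)) = 1.00175 rad → d = 6371·c ≈ 6382.13 km.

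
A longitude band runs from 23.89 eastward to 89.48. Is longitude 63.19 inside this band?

Yes

Band width going east from +23.89° to +89.48°: ((89.48 − 23.89) mod 360) = 65.59°.
Offset of +63.19° east of the west edge: ((63.19 − 23.89) mod 360) = 39.30°.
39.30° ≤ 65.59° ⇒ inside.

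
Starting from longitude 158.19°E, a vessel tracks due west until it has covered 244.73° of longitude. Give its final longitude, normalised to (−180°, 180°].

86.54°W

Start at +158.19°; shift −244.73° → -86.54°.
-86.54° already lies in (−180°, 180°].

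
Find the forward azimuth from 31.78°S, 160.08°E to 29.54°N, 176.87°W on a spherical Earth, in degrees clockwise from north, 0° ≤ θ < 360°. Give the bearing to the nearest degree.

Δλ = -176.87 − 160.08 = -336.95°; wrapped into (−180°, 180°]: 23.05°.
θ = atan2( sin Δλ · cos φ₂ , cos φ₁ · sin φ₂ − sin φ₁ · cos φ₂ · cos Δλ )
  = atan2(0.34064, 0.84073) = 22.056° → normalised to [0°, 360°): 22.056°.

22°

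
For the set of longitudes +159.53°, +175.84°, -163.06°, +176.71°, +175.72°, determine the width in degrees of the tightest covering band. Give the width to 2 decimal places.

37.41°

Sort the longitudes: -163.06°, +159.53°, +175.72°, +175.84°, +176.71°.
Eastward gaps between consecutive values (wrapping around): 322.59°, 16.19°, 0.12°, 0.87°, 20.23°.
Largest gap = 322.59° ⇒ minimal covering band is its complement: 360° − 322.59° = 37.41°.
Band runs from +159.53° eastward to -163.06°, crossing the antimeridian.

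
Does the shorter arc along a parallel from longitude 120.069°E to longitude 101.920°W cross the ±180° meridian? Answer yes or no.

Yes

Naïve |-101.920 − 120.069| = 221.989° > 180°, so the shorter arc goes the other way round — across 180°.
Signed shortest Δλ = ((-101.920 − 120.069 + 180) mod 360) − 180 = 138.011°.
Going east by 138.011° from +120.069° passes through 180° before reaching -101.920°.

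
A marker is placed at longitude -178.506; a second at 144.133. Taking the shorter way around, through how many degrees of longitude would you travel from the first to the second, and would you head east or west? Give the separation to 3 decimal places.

Raw difference: 144.133 − -178.506 = 322.639°.
Normalise into (−180°, 180°]: 322.639° − 360° = -37.361°.
Negative ⇒ the second point lies to the west; separation 37.361°.

37.361° west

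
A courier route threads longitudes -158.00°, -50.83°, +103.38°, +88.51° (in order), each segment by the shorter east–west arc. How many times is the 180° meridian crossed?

0

Leg 1: -158.00° → -50.83°, shortest Δλ = 107.17° (east) — does not cross 180°.
Leg 2: -50.83° → +103.38°, shortest Δλ = 154.21° (east) — does not cross 180°.
Leg 3: +103.38° → +88.51°, shortest Δλ = -14.87° (west) — does not cross 180°.
Total crossings: 0.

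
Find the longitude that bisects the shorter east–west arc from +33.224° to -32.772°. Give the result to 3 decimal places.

Signed shortest Δλ from +33.224° to -32.772° is -65.996°.
Midpoint longitude = +33.224° + (-65.996°)/2 = +33.224° − 32.998° = +0.226°.

+0.226°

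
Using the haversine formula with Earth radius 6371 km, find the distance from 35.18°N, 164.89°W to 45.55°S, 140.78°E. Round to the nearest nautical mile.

5671 nmi

Δλ = 140.78 − -164.89 = 305.67°; wrapped into (−180°, 180°]: -54.33°.
Δφ = -45.55 − 35.18 = -80.73°.
a = sin²(Δφ/2) + cos φ₁ · cos φ₂ · sin²(Δλ/2) = 0.538764.
c = 2·atan2(√a, √(1−a)) = 1.64840 rad → d = 6371·c ≈ 10501.97 km ≈ 5670.61 nmi.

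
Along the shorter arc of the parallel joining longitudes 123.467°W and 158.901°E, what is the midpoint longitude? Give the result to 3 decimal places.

Signed shortest Δλ from -123.467° to +158.901° is -77.632°.
Midpoint longitude = -123.467° + (-77.632°)/2 = -123.467° − 38.816° = -162.283°.
(The naïve average (-123.467 + +158.901)/2 = 17.717° is on the wrong side of the globe.)

162.283°W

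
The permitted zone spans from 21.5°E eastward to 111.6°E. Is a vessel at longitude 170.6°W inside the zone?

Band width going east from +21.5° to +111.6°: ((111.6 − 21.5) mod 360) = 90.1°.
Offset of -170.6° east of the west edge: ((-170.6 − 21.5) mod 360) = 167.9°.
167.9° > 90.1° ⇒ outside.

No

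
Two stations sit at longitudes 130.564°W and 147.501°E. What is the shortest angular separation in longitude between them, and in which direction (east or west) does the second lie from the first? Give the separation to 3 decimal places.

Raw difference: 147.501 − -130.564 = 278.065°.
Normalise into (−180°, 180°]: 278.065° − 360° = -81.935°.
Negative ⇒ the second point lies to the west; separation 81.935°.

81.935° west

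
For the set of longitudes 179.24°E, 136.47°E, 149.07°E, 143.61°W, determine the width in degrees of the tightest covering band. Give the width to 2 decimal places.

79.92°

Sort the longitudes: -143.61°, +136.47°, +149.07°, +179.24°.
Eastward gaps between consecutive values (wrapping around): 280.08°, 12.60°, 30.17°, 37.15°.
Largest gap = 280.08° ⇒ minimal covering band is its complement: 360° − 280.08° = 79.92°.
Band runs from +136.47° eastward to -143.61°, crossing the antimeridian.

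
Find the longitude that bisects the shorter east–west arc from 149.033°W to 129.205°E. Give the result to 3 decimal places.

Signed shortest Δλ from -149.033° to +129.205° is -81.762°.
Midpoint longitude = -149.033° + (-81.762°)/2 = -149.033° − 40.881° = -189.914°.
Normalise into (−180°, 180°]: +170.086°.
(The naïve average (-149.033 + +129.205)/2 = -9.914° is on the wrong side of the globe.)

170.086°E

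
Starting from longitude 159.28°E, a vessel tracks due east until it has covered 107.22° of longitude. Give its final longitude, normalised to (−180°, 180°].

Start at +159.28°; shift +107.22° → +266.50°.
+266.50° lies outside (−180°, 180°]; subtract 360° → -93.50°.

93.50°W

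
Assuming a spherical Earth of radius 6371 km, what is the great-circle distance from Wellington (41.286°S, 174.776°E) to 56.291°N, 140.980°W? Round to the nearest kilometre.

Δλ = -140.980 − 174.776 = -315.756°; wrapped into (−180°, 180°]: 44.244°.
Δφ = 56.291 − -41.286 = 97.577°.
a = sin²(Δφ/2) + cos φ₁ · cos φ₂ · sin²(Δλ/2) = 0.625068.
c = 2·atan2(√a, √(1−a)) = 1.82362 rad → d = 6371·c ≈ 11618.27 km.

11618 km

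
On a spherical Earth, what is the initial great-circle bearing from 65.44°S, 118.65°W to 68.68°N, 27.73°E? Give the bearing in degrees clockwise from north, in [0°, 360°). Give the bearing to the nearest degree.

Δλ = 27.73 − -118.65 = 146.38°.
θ = atan2( sin Δλ · cos φ₂ , cos φ₁ · sin φ₂ − sin φ₁ · cos φ₂ · cos Δλ )
  = atan2(0.20131, 0.11183) = 60.946° → normalised to [0°, 360°): 60.946°.

61°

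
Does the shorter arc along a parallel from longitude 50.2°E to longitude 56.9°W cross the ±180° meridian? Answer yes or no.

Signed shortest Δλ = ((-56.9 − 50.2 + 180) mod 360) − 180 = -107.1°.
Going west by 107.1° from +50.2° reaches -56.9° without touching 180°.

No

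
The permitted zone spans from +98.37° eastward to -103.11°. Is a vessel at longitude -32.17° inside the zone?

Band width going east from +98.37° to -103.11°: ((-103.11 − 98.37) mod 360) = 158.52°.
Offset of -32.17° east of the west edge: ((-32.17 − 98.37) mod 360) = 229.46°.
229.46° > 158.52° ⇒ outside.

No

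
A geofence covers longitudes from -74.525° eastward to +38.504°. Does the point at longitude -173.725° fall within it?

Band width going east from -74.525° to +38.504°: ((38.504 − -74.525) mod 360) = 113.029°.
Offset of -173.725° east of the west edge: ((-173.725 − -74.525) mod 360) = 260.800°.
260.800° > 113.029° ⇒ outside.

No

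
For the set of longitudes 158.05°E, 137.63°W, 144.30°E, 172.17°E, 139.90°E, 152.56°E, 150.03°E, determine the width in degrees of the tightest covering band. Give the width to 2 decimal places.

Sort the longitudes: -137.63°, +139.90°, +144.30°, +150.03°, +152.56°, +158.05°, +172.17°.
Eastward gaps between consecutive values (wrapping around): 277.53°, 4.40°, 5.73°, 2.53°, 5.49°, 14.12°, 50.20°.
Largest gap = 277.53° ⇒ minimal covering band is its complement: 360° − 277.53° = 82.47°.
Band runs from +139.90° eastward to -137.63°, crossing the antimeridian.

82.47°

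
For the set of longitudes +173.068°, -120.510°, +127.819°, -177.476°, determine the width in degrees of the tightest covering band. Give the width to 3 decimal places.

Sort the longitudes: -177.476°, -120.510°, +127.819°, +173.068°.
Eastward gaps between consecutive values (wrapping around): 56.966°, 248.329°, 45.249°, 9.456°.
Largest gap = 248.329° ⇒ minimal covering band is its complement: 360° − 248.329° = 111.671°.
Band runs from +127.819° eastward to -120.510°, crossing the antimeridian.

111.671°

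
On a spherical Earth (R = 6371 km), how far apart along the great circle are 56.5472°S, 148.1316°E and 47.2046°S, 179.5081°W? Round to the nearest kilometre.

2423 km

Δλ = -179.5081 − 148.1316 = -327.6397°; wrapped into (−180°, 180°]: 32.3603°.
Δφ = -47.2046 − -56.5472 = 9.3426°.
a = sin²(Δφ/2) + cos φ₁ · cos φ₂ · sin²(Δλ/2) = 0.035713.
c = 2·atan2(√a, √(1−a)) = 0.38025 rad → d = 6371·c ≈ 2422.54 km.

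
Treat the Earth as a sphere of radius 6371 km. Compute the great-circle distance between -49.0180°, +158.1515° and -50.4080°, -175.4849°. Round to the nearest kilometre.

1892 km

Δλ = -175.4849 − 158.1515 = -333.6364°; wrapped into (−180°, 180°]: 26.3636°.
Δφ = -50.4080 − -49.0180 = -1.3900°.
a = sin²(Δφ/2) + cos φ₁ · cos φ₂ · sin²(Δλ/2) = 0.021883.
c = 2·atan2(√a, √(1−a)) = 0.29695 rad → d = 6371·c ≈ 1891.84 km.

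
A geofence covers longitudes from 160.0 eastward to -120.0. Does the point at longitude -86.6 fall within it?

Band width going east from +160.0° to -120.0°: ((-120.0 − 160.0) mod 360) = 80.0°.
Offset of -86.6° east of the west edge: ((-86.6 − 160.0) mod 360) = 113.4°.
113.4° > 80.0° ⇒ outside.

No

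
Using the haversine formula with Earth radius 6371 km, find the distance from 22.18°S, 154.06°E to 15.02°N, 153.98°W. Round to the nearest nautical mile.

Δλ = -153.98 − 154.06 = -308.04°; wrapped into (−180°, 180°]: 51.96°.
Δφ = 15.02 − -22.18 = 37.20°.
a = sin²(Δφ/2) + cos φ₁ · cos φ₂ · sin²(Δλ/2) = 0.273359.
c = 2·atan2(√a, √(1−a)) = 1.10035 rad → d = 6371·c ≈ 7010.34 km ≈ 3785.28 nmi.

3785 nmi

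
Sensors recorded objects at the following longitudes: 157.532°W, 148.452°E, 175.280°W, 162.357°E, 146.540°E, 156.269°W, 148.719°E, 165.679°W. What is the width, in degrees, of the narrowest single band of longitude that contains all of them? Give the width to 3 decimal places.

57.191°

Sort the longitudes: -175.280°, -165.679°, -157.532°, -156.269°, +146.540°, +148.452°, +148.719°, +162.357°.
Eastward gaps between consecutive values (wrapping around): 9.601°, 8.147°, 1.263°, 302.809°, 1.912°, 0.267°, 13.638°, 22.363°.
Largest gap = 302.809° ⇒ minimal covering band is its complement: 360° − 302.809° = 57.191°.
Band runs from +146.540° eastward to -156.269°, crossing the antimeridian.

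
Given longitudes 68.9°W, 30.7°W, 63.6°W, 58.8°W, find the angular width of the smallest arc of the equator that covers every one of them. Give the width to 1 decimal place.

38.2°

Sort the longitudes: -68.9°, -63.6°, -58.8°, -30.7°.
Eastward gaps between consecutive values (wrapping around): 5.3°, 4.8°, 28.1°, 321.8°.
Largest gap = 321.8° ⇒ minimal covering band is its complement: 360° − 321.8° = 38.2°.
Band runs from -68.9° eastward to -30.7°.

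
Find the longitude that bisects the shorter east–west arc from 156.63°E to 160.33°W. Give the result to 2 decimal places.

178.15°E

Signed shortest Δλ from +156.63° to -160.33° is +43.04°.
Midpoint longitude = +156.63° + (+43.04°)/2 = +156.63° + 21.52° = +178.15°.
(The naïve average (+156.63 + -160.33)/2 = -1.85° is on the wrong side of the globe.)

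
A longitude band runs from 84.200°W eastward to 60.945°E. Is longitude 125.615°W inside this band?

Band width going east from -84.200° to +60.945°: ((60.945 − -84.200) mod 360) = 145.145°.
Offset of -125.615° east of the west edge: ((-125.615 − -84.200) mod 360) = 318.585°.
318.585° > 145.145° ⇒ outside.

No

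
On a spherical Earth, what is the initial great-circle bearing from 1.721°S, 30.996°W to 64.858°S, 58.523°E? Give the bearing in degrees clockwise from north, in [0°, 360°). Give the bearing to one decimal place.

Δλ = 58.523 − -30.996 = 89.519°.
θ = atan2( sin Δλ · cos φ₂ , cos φ₁ · sin φ₂ − sin φ₁ · cos φ₂ · cos Δλ )
  = atan2(0.42485, -0.90474) = 154.846° → normalised to [0°, 360°): 154.846°.

154.8°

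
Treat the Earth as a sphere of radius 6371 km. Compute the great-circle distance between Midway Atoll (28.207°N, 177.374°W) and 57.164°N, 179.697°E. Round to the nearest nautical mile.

Δλ = 179.697 − -177.374 = 357.071°; wrapped into (−180°, 180°]: -2.929°.
Δφ = 57.164 − 28.207 = 28.957°.
a = sin²(Δφ/2) + cos φ₁ · cos φ₂ · sin²(Δλ/2) = 0.062820.
c = 2·atan2(√a, √(1−a)) = 0.50668 rad → d = 6371·c ≈ 3228.08 km ≈ 1743.02 nmi.

1743 nmi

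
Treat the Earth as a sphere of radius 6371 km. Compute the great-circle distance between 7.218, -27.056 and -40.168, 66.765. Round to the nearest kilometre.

10848 km

Δλ = 66.765 − -27.056 = 93.821°.
Δφ = -40.168 − 7.218 = -47.386°.
a = sin²(Δφ/2) + cos φ₁ · cos φ₂ · sin²(Δλ/2) = 0.565782.
c = 2·atan2(√a, √(1−a)) = 1.70274 rad → d = 6371·c ≈ 10848.18 km.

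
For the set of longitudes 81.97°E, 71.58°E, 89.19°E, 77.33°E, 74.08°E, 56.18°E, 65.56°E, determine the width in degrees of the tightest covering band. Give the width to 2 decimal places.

Sort the longitudes: +56.18°, +65.56°, +71.58°, +74.08°, +77.33°, +81.97°, +89.19°.
Eastward gaps between consecutive values (wrapping around): 9.38°, 6.02°, 2.50°, 3.25°, 4.64°, 7.22°, 326.99°.
Largest gap = 326.99° ⇒ minimal covering band is its complement: 360° − 326.99° = 33.01°.
Band runs from +56.18° eastward to +89.19°.

33.01°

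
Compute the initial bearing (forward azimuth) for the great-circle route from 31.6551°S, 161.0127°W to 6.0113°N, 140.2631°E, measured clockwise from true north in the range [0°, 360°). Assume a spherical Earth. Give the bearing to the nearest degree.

Δλ = 140.2631 − -161.0127 = 301.2758°; wrapped into (−180°, 180°]: -58.7242°.
θ = atan2( sin Δλ · cos φ₂ , cos φ₁ · sin φ₂ − sin φ₁ · cos φ₂ · cos Δλ )
  = atan2(-0.84998, 0.36010) = -67.040° → normalised to [0°, 360°): 292.960°.

293°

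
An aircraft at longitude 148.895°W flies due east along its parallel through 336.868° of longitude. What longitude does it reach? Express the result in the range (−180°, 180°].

Start at -148.895°; shift +336.868° → +187.973°.
+187.973° lies outside (−180°, 180°]; subtract 360° → -172.027°.

172.027°W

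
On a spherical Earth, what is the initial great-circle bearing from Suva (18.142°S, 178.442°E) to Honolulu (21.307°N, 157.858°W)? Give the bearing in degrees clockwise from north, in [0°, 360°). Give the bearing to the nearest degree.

Δλ = -157.858 − 178.442 = -336.300°; wrapped into (−180°, 180°]: 23.700°.
θ = atan2( sin Δλ · cos φ₂ , cos φ₁ · sin φ₂ − sin φ₁ · cos φ₂ · cos Δλ )
  = atan2(0.37447, 0.61093) = 31.507° → normalised to [0°, 360°): 31.507°.

32°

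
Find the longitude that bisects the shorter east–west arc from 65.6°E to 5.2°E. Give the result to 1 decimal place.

35.4°E

Signed shortest Δλ from +65.6° to +5.2° is -60.4°.
Midpoint longitude = +65.6° + (-60.4°)/2 = +65.6° − 30.2° = +35.4°.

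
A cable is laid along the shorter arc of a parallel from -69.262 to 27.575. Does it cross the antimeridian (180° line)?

Signed shortest Δλ = ((27.575 − -69.262 + 180) mod 360) − 180 = 96.837°.
Going east by 96.837° from -69.262° reaches +27.575° without touching 180°.

No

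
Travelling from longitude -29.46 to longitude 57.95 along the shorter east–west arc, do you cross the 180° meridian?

Signed shortest Δλ = ((57.95 − -29.46 + 180) mod 360) − 180 = 87.41°.
Going east by 87.41° from -29.46° reaches +57.95° without touching 180°.

No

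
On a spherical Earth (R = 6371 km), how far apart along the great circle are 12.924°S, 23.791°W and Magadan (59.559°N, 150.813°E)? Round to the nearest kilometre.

Δλ = 150.813 − -23.791 = 174.604°.
Δφ = 59.559 − -12.924 = 72.483°.
a = sin²(Δφ/2) + cos φ₁ · cos φ₂ · sin²(Δλ/2) = 0.842228.
c = 2·atan2(√a, √(1−a)) = 2.32465 rad → d = 6371·c ≈ 14810.36 km.

14810 km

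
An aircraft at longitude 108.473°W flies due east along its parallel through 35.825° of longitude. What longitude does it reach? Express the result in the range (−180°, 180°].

72.648°W

Start at -108.473°; shift +35.825° → -72.648°.
-72.648° already lies in (−180°, 180°].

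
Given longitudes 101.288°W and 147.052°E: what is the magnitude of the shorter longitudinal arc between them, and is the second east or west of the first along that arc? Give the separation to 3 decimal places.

Raw difference: 147.052 − -101.288 = 248.34°.
Normalise into (−180°, 180°]: 248.34° − 360° = -111.66°.
Negative ⇒ the second point lies to the west; separation 111.660°.

111.660° west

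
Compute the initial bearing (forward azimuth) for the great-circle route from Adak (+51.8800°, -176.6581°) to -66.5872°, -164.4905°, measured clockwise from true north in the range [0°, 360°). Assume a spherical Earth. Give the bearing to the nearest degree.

175°

Δλ = -164.4905 − -176.6581 = 12.1676°.
θ = atan2( sin Δλ · cos φ₂ , cos φ₁ · sin φ₂ − sin φ₁ · cos φ₂ · cos Δλ )
  = atan2(0.08375, -0.87207) = 174.514° → normalised to [0°, 360°): 174.514°.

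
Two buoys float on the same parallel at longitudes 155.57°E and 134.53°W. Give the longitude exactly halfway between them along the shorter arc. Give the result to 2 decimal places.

Signed shortest Δλ from +155.57° to -134.53° is +69.90°.
Midpoint longitude = +155.57° + (+69.90°)/2 = +155.57° + 34.95° = +190.52°.
Normalise into (−180°, 180°]: -169.48°.
(The naïve average (+155.57 + -134.53)/2 = 10.52° is on the wrong side of the globe.)

169.48°W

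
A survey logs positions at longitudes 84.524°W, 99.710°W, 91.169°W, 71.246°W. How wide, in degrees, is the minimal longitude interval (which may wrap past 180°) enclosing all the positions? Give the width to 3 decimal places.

Sort the longitudes: -99.710°, -91.169°, -84.524°, -71.246°.
Eastward gaps between consecutive values (wrapping around): 8.541°, 6.645°, 13.278°, 331.536°.
Largest gap = 331.536° ⇒ minimal covering band is its complement: 360° − 331.536° = 28.464°.
Band runs from -99.710° eastward to -71.246°.

28.464°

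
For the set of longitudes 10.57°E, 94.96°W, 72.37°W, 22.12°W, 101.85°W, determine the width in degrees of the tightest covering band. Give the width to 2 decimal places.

Sort the longitudes: -101.85°, -94.96°, -72.37°, -22.12°, +10.57°.
Eastward gaps between consecutive values (wrapping around): 6.89°, 22.59°, 50.25°, 32.69°, 247.58°.
Largest gap = 247.58° ⇒ minimal covering band is its complement: 360° − 247.58° = 112.42°.
Band runs from -101.85° eastward to +10.57°.

112.42°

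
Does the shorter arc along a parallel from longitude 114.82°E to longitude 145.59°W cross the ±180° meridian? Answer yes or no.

Naïve |-145.59 − 114.82| = 260.41° > 180°, so the shorter arc goes the other way round — across 180°.
Signed shortest Δλ = ((-145.59 − 114.82 + 180) mod 360) − 180 = 99.59°.
Going east by 99.59° from +114.82° passes through 180° before reaching -145.59°.

Yes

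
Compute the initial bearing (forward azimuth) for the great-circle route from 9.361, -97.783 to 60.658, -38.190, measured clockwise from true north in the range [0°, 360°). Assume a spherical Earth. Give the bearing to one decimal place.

Δλ = -38.190 − -97.783 = 59.593°.
θ = atan2( sin Δλ · cos φ₂ , cos φ₁ · sin φ₂ − sin φ₁ · cos φ₂ · cos Δλ )
  = atan2(0.42262, 0.81976) = 27.273° → normalised to [0°, 360°): 27.273°.

27.3°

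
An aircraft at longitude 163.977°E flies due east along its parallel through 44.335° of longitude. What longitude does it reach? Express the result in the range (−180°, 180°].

Start at +163.977°; shift +44.335° → +208.312°.
+208.312° lies outside (−180°, 180°]; subtract 360° → -151.688°.

151.688°W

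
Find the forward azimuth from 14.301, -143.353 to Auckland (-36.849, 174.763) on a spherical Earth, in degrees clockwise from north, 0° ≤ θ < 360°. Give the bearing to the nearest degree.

Δλ = 174.763 − -143.353 = 318.116°; wrapped into (−180°, 180°]: -41.884°.
θ = atan2( sin Δλ · cos φ₂ , cos φ₁ · sin φ₂ − sin φ₁ · cos φ₂ · cos Δλ )
  = atan2(-0.53425, -0.72829) = -143.738° → normalised to [0°, 360°): 216.262°.

216°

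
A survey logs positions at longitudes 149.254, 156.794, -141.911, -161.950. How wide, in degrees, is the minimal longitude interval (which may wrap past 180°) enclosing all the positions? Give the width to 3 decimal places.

68.835°

Sort the longitudes: -161.950°, -141.911°, +149.254°, +156.794°.
Eastward gaps between consecutive values (wrapping around): 20.039°, 291.165°, 7.540°, 41.256°.
Largest gap = 291.165° ⇒ minimal covering band is its complement: 360° − 291.165° = 68.835°.
Band runs from +149.254° eastward to -141.911°, crossing the antimeridian.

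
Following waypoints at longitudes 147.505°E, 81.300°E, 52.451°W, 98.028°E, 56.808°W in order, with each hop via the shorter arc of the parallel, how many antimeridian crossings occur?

0

Leg 1: +147.505° → +81.300°, shortest Δλ = -66.205° (west) — does not cross 180°.
Leg 2: +81.300° → -52.451°, shortest Δλ = -133.751° (west) — does not cross 180°.
Leg 3: -52.451° → +98.028°, shortest Δλ = 150.479° (east) — does not cross 180°.
Leg 4: +98.028° → -56.808°, shortest Δλ = -154.836° (west) — does not cross 180°.
Total crossings: 0.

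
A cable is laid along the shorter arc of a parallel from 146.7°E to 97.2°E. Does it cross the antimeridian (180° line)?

No

Signed shortest Δλ = ((97.2 − 146.7 + 180) mod 360) − 180 = -49.5°.
Going west by 49.5° from +146.7° reaches +97.2° without touching 180°.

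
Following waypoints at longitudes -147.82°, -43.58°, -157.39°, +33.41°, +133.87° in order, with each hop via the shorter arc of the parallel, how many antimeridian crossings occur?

Leg 1: -147.82° → -43.58°, shortest Δλ = 104.24° (east) — does not cross 180°.
Leg 2: -43.58° → -157.39°, shortest Δλ = -113.81° (west) — does not cross 180°.
Leg 3: -157.39° → +33.41°, shortest Δλ = -169.2° (west) — crosses 180°.
Leg 4: +33.41° → +133.87°, shortest Δλ = 100.46° (east) — does not cross 180°.
Total crossings: 1.

1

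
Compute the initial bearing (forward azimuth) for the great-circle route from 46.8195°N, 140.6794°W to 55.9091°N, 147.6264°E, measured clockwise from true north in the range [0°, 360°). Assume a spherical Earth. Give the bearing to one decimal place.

Δλ = 147.6264 − -140.6794 = 288.3058°; wrapped into (−180°, 180°]: -71.6942°.
θ = atan2( sin Δλ · cos φ₂ , cos φ₁ · sin φ₂ − sin φ₁ · cos φ₂ · cos Δλ )
  = atan2(-0.53214, 0.43833) = -50.522° → normalised to [0°, 360°): 309.478°.

309.5°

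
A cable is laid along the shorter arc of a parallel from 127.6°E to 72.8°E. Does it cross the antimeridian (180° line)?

Signed shortest Δλ = ((72.8 − 127.6 + 180) mod 360) − 180 = -54.8°.
Going west by 54.8° from +127.6° reaches +72.8° without touching 180°.

No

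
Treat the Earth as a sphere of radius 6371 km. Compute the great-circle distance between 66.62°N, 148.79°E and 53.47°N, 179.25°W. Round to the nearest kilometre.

Δλ = -179.25 − 148.79 = -328.04°; wrapped into (−180°, 180°]: 31.96°.
Δφ = 53.47 − 66.62 = -13.15°.
a = sin²(Δφ/2) + cos φ₁ · cos φ₂ · sin²(Δλ/2) = 0.031014.
c = 2·atan2(√a, √(1−a)) = 0.35406 rad → d = 6371·c ≈ 2255.72 km.

2256 km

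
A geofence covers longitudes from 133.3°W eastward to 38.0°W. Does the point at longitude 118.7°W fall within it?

Band width going east from -133.3° to -38.0°: ((-38.0 − -133.3) mod 360) = 95.3°.
Offset of -118.7° east of the west edge: ((-118.7 − -133.3) mod 360) = 14.6°.
14.6° ≤ 95.3° ⇒ inside.

Yes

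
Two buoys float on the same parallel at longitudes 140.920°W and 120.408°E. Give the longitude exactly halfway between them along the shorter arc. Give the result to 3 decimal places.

Signed shortest Δλ from -140.920° to +120.408° is -98.672°.
Midpoint longitude = -140.920° + (-98.672°)/2 = -140.920° − 49.336° = -190.256°.
Normalise into (−180°, 180°]: +169.744°.
(The naïve average (-140.920 + +120.408)/2 = -10.256° is on the wrong side of the globe.)

169.744°E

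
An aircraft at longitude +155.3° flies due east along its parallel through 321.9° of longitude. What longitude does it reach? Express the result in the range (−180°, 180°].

Start at +155.3°; shift +321.9° → +477.2°.
+477.2° lies outside (−180°, 180°]; subtract 360° → +117.2°.

+117.2°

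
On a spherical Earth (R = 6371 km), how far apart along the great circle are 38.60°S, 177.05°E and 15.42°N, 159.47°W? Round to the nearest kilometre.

6485 km

Δλ = -159.47 − 177.05 = -336.52°; wrapped into (−180°, 180°]: 23.48°.
Δφ = 15.42 − -38.60 = 54.02°.
a = sin²(Δφ/2) + cos φ₁ · cos φ₂ · sin²(Δλ/2) = 0.237439.
c = 2·atan2(√a, √(1−a)) = 1.01794 rad → d = 6371·c ≈ 6485.28 km.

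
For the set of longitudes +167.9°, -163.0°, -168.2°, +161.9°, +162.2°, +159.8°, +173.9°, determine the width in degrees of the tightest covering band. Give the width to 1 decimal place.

37.2°

Sort the longitudes: -168.2°, -163.0°, +159.8°, +161.9°, +162.2°, +167.9°, +173.9°.
Eastward gaps between consecutive values (wrapping around): 5.2°, 322.8°, 2.1°, 0.3°, 5.7°, 6.0°, 17.9°.
Largest gap = 322.8° ⇒ minimal covering band is its complement: 360° − 322.8° = 37.2°.
Band runs from +159.8° eastward to -163.0°, crossing the antimeridian.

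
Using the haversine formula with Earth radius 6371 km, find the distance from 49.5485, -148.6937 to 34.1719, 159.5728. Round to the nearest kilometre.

4509 km

Δλ = 159.5728 − -148.6937 = 308.2665°; wrapped into (−180°, 180°]: -51.7335°.
Δφ = 34.1719 − 49.5485 = -15.3766°.
a = sin²(Δφ/2) + cos φ₁ · cos φ₂ · sin²(Δλ/2) = 0.120071.
c = 2·atan2(√a, √(1−a)) = 0.70770 rad → d = 6371·c ≈ 4508.77 km.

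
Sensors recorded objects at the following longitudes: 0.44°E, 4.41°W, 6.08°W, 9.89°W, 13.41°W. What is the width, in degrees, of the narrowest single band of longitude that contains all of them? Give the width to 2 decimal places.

Sort the longitudes: -13.41°, -9.89°, -6.08°, -4.41°, +0.44°.
Eastward gaps between consecutive values (wrapping around): 3.52°, 3.81°, 1.67°, 4.85°, 346.15°.
Largest gap = 346.15° ⇒ minimal covering band is its complement: 360° − 346.15° = 13.85°.
Band runs from -13.41° eastward to +0.44°.

13.85°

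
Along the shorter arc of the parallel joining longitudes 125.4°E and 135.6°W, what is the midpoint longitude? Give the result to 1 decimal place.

174.9°E

Signed shortest Δλ from +125.4° to -135.6° is +99.0°.
Midpoint longitude = +125.4° + (+99.0°)/2 = +125.4° + 49.5° = +174.9°.
(The naïve average (+125.4 + -135.6)/2 = -5.1° is on the wrong side of the globe.)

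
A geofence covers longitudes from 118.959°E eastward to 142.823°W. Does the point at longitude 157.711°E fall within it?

Yes

Band width going east from +118.959° to -142.823°: ((-142.823 − 118.959) mod 360) = 98.218°.
Offset of +157.711° east of the west edge: ((157.711 − 118.959) mod 360) = 38.752°.
38.752° ≤ 98.218° ⇒ inside.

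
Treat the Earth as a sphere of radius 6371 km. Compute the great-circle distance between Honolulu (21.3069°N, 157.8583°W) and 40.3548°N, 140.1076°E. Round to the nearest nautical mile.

Δλ = 140.1076 − -157.8583 = 297.9659°; wrapped into (−180°, 180°]: -62.0341°.
Δφ = 40.3548 − 21.3069 = 19.0479°.
a = sin²(Δφ/2) + cos φ₁ · cos φ₂ · sin²(Δλ/2) = 0.215891.
c = 2·atan2(√a, √(1−a)) = 0.96646 rad → d = 6371·c ≈ 6157.30 km ≈ 3324.68 nmi.

3325 nmi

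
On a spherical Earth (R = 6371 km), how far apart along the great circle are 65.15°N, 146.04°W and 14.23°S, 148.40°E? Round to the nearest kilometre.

10355 km

Δλ = 148.40 − -146.04 = 294.44°; wrapped into (−180°, 180°]: -65.56°.
Δφ = -14.23 − 65.15 = -79.38°.
a = sin²(Δφ/2) + cos φ₁ · cos φ₂ · sin²(Δλ/2) = 0.527259.
c = 2·atan2(√a, √(1−a)) = 1.62534 rad → d = 6371·c ≈ 10355.05 km.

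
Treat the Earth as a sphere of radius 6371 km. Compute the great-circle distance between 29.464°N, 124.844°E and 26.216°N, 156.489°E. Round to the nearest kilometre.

Δλ = 156.489 − 124.844 = 31.645°.
Δφ = 26.216 − 29.464 = -3.248°.
a = sin²(Δφ/2) + cos φ₁ · cos φ₂ · sin²(Δλ/2) = 0.058872.
c = 2·atan2(√a, √(1−a)) = 0.49016 rad → d = 6371·c ≈ 3122.84 km.

3123 km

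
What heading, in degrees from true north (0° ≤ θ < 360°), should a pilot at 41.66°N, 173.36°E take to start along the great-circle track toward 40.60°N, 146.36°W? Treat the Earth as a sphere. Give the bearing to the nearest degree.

Δλ = -146.36 − 173.36 = -319.72°; wrapped into (−180°, 180°]: 40.28°.
θ = atan2( sin Δλ · cos φ₂ , cos φ₁ · sin φ₂ − sin φ₁ · cos φ₂ · cos Δλ )
  = atan2(0.49089, 0.10117) = 78.355° → normalised to [0°, 360°): 78.355°.

78°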